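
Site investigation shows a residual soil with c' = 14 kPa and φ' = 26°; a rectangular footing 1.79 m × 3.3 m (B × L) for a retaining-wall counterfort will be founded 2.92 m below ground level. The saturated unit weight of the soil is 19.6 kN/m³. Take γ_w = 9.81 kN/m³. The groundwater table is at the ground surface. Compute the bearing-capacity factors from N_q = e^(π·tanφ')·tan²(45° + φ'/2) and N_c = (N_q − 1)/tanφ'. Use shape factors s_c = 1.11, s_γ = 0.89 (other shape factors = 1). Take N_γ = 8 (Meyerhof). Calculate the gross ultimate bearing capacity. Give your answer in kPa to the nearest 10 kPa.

q_ult ≈ 750 kPa

tan26° = 0.4877, so N_q = e^(π×0.4877)·tan²(58°) = 4.629 × 2.561 = 11.85.
N_c = (11.85 − 1)/tan26° = 22.25.
γ' = 19.6 − 9.81 = 9.79 kN/m³ (submerged throughout). q = 9.79 × 2.92 = 28.587 kPa; the same γ' applies in the ½γBN_γ term.
c·N_c·s_c = 14 × 22.254 × 1.11 = 345.83 kPa
q·N_q = 28.587 × 11.854 = 338.87 kPa
0.5·γ·B·N_γ·s_γ = 0.5 × 9.79 × 1.79 × 8 × 0.89 = 62.386 kPa
q_ult = 345.83 + 338.87 + 62.386 = 747.09 kPa.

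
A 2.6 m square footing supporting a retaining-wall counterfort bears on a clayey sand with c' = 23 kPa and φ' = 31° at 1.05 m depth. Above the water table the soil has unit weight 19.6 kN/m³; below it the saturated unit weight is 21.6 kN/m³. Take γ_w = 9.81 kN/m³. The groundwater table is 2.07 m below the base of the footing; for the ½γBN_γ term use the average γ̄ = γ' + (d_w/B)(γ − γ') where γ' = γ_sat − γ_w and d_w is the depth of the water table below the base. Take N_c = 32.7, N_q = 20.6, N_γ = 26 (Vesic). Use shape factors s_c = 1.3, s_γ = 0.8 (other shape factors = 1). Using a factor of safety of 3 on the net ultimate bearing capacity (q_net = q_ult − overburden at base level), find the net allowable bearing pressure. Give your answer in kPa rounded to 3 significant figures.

q = γ·D_f = 19.6 × 1.05 = 20.58 kPa.
γ' = 11.79 kN/m³; averaging over the depth B below the base, γ̄ = γ' + (d_w/B)(γ − γ') = 18.008 kN/m³.
c·N_c·s_c = 23 × 32.7 × 1.3 = 977.73 kPa
q·N_q = 20.58 × 20.6 = 423.95 kPa
0.5·γ·B·N_γ·s_γ = 0.5 × 18.008 × 2.6 × 26 × 0.8 = 486.94 kPa
q_ult = 977.73 + 423.95 + 486.94 = 1888.6 kPa.
q_net = 1888.6 − 20.58 = 1868 kPa.
q_all(net) = 1868 / 3 = 622.68 kPa.

q_all(net) ≈ 623 kPa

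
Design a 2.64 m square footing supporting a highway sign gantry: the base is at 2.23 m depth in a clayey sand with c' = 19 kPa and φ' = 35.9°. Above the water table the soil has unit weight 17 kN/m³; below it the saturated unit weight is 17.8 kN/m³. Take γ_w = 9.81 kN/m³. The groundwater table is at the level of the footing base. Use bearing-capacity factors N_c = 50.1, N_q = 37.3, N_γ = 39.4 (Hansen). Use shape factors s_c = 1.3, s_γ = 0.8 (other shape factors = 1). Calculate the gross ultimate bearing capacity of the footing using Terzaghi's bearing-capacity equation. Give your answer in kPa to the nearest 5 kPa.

q_ult ≈ 2985 kPa

q = γ·D_f = 17 × 2.23 = 37.91 kPa.
For the ½γBN_γ term take γ' = 17.8 − 9.81 = 7.99 kN/m³ (soil below base is submerged).
c·N_c·s_c = 19 × 50.1 × 1.3 = 1237.5 kPa
q·N_q = 37.91 × 37.3 = 1414 kPa
0.5·γ·B·N_γ·s_γ = 0.5 × 7.99 × 2.64 × 39.4 × 0.8 = 332.44 kPa
q_ult = 1237.5 + 1414 + 332.44 = 2983.9 kPa.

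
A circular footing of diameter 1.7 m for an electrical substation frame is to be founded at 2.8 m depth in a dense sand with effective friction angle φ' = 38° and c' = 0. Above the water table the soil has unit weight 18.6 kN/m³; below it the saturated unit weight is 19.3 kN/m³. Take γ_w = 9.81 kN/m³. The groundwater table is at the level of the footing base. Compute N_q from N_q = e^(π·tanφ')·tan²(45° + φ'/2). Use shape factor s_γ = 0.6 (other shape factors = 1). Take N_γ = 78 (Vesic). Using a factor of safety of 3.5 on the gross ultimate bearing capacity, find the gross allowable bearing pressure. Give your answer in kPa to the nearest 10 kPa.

q_all ≈ 840 kPa

N_q = e^(π·tan38°)·tan²(64°) = 48.93.
q = γ·D_f = 18.6 × 2.8 = 52.08 kPa.
For the ½γBN_γ term take γ' = 19.3 − 9.81 = 9.49 kN/m³ (soil below base is submerged).
q·N_q = 52.08 × 48.933 = 2548.4 kPa
0.5·γ·B·N_γ·s_γ = 0.5 × 9.49 × 1.7 × 78 × 0.6 = 377.51 kPa
q_ult = 2548.4 + 377.51 = 2926 kPa.
q_all = 2926 / 3.5 = 835.99 kPa.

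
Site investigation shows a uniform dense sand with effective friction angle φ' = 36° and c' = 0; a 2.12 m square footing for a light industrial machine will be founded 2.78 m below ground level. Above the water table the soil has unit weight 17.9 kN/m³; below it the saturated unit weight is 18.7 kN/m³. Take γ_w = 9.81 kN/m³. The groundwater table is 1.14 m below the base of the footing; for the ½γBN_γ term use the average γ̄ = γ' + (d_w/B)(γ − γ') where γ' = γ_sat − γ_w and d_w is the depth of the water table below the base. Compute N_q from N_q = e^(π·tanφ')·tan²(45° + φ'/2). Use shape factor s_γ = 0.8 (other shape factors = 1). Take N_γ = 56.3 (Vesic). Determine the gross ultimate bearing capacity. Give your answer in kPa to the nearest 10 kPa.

tan36° = 0.7265, so N_q = e^(π×0.7265)·tan²(63°) = 9.801 × 3.852 = 37.75.
Effective surcharge at the founding depth q = γ·D_f = 17.9 × 2.78 = 49.762 kPa.
With d_w = 1.14 m < B, γ̄ = 8.89 + (1.14/2.12) × (17.9 − 8.89) = 13.735 kN/m³.
q_ult = q·N_q + 0.5·γ·B·N_γ·s_γ
     = 49.762 × 37.752 + 0.5 × 13.735 × 2.12 × 56.3 × 0.8
     = 1878.6 + 655.74 = 2534.4 kPa.

q_ult ≈ 2530 kPa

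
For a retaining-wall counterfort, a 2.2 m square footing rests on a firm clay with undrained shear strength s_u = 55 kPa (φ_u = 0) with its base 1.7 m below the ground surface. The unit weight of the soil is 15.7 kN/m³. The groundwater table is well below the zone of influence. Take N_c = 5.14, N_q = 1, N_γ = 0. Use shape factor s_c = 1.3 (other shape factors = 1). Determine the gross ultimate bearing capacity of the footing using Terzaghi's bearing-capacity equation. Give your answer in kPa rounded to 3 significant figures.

Effective surcharge at the founding depth q = γ·D_f = 15.7 × 1.7 = 26.69 kPa.
q_ult = c·N_c·s_c + q·N_q
     = 55 × 5.14 × 1.3 + 26.69 × 1
     = 367.51 + 26.69 = 394.2 kPa.

q_ult ≈ 394 kPa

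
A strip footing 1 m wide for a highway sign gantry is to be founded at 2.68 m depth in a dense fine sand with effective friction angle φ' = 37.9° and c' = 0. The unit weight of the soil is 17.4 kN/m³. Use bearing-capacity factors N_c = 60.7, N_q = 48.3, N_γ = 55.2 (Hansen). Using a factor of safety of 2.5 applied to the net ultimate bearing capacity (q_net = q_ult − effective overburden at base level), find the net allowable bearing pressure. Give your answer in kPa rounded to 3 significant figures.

q_all(net) ≈ 1070 kPa

Effective surcharge at the founding depth q = γ·D_f = 17.4 × 2.68 = 46.632 kPa.
q_ult = q·N_q + 0.5·γ·B·N_γ
     = 46.632 × 48.3 + 0.5 × 17.4 × 1 × 55.2
     = 2252.3 + 480.24 = 2732.6 kPa.
Net ultimate: q_net = 2732.6 − 46.632 = 2685.9 kPa.
q_all(net) = 2685.9 / 2.5 = 1074.4 kPa.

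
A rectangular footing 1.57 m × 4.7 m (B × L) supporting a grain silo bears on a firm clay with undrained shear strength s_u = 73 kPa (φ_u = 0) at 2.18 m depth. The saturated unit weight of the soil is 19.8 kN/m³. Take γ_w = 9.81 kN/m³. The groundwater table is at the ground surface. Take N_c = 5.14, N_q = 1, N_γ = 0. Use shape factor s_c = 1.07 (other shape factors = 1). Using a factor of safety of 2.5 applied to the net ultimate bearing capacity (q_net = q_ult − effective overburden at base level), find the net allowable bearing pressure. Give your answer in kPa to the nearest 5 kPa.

q_all(net) ≈ 160 kPa

Water table at ground surface, so effective unit weight γ' = 19.8 − 9.81 = 9.99 kN/m³ is used throughout; overburden q = 9.99 × 2.18 = 21.778 kPa.
Cohesion term c·N_c·s_c = 73 × 5.14 × 1.07 = 401.49 kPa; surcharge term q·N_q = 21.778 × 1 = 21.778 kPa.
q_ult = 401.49 + 21.778 = 423.26 kPa.
Net ultimate: q_net = 423.26 − 21.778 = 401.49 kPa.
q_all(net) = 401.49 / 2.5 = 160.59 kPa.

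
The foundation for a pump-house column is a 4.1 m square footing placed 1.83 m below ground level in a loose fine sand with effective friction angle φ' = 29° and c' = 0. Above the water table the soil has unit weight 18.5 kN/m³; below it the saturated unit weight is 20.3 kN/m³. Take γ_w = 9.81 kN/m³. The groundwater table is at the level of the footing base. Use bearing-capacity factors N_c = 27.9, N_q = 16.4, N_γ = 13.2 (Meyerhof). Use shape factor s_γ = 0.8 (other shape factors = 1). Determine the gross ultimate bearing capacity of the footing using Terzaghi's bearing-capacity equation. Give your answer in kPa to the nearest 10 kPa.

q_ult ≈ 780 kPa

Effective surcharge at the founding depth q = γ·D_f = 18.5 × 1.83 = 33.855 kPa.
The water table coincides with the base, so in the self-weight term γ → γ' = 10.49 kN/m³.
q_ult = q·N_q + 0.5·γ·B·N_γ·s_γ
     = 33.855 × 16.4 + 0.5 × 10.49 × 4.1 × 13.2 × 0.8
     = 555.22 + 227.09 = 782.31 kPa.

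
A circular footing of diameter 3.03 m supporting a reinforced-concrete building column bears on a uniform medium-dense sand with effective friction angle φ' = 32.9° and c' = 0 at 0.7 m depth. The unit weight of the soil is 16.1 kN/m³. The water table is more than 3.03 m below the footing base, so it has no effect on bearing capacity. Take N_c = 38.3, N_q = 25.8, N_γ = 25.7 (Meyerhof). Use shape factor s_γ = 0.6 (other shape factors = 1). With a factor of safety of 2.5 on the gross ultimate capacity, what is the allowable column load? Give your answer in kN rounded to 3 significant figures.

q = γ·D_f = 16.1 × 0.7 = 11.27 kPa.
q·N_q = 11.27 × 25.8 = 290.77 kPa
0.5·γ·B·N_γ·s_γ = 0.5 × 16.1 × 3.03 × 25.7 × 0.6 = 376.12 kPa
q_ult = 290.77 + 376.12 = 666.88 kPa.
Gross allowable pressure q_all = 666.88 / 2.5 = 266.75 kPa.
Footing area = 7.2107 m², so allowable column load = 266.75 × 7.2107 = 1923.5 kN.

P_all ≈ 1920 kN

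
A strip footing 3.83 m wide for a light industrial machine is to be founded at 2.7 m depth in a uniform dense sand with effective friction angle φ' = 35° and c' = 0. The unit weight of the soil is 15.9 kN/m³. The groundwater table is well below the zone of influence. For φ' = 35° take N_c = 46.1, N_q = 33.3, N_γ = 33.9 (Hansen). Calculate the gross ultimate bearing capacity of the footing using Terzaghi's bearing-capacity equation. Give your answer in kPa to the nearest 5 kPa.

q_ult ≈ 2460 kPa

q = γ·D_f = 15.9 × 2.7 = 42.93 kPa.
q·N_q = 42.93 × 33.3 = 1429.6 kPa
0.5·γ·B·N_γ = 0.5 × 15.9 × 3.83 × 33.9 = 1032.2 kPa
q_ult = 1429.6 + 1032.2 = 2461.8 kPa.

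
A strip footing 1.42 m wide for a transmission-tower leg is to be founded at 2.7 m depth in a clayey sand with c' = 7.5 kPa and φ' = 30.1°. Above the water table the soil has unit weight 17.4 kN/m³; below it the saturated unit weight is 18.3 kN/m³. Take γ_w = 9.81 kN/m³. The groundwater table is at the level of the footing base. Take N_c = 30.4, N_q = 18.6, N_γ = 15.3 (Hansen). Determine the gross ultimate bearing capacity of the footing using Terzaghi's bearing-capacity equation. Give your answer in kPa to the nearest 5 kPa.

q_ult ≈ 1195 kPa

q = γ·D_f = 17.4 × 2.7 = 46.98 kPa.
For the ½γBN_γ term take γ' = 18.3 − 9.81 = 8.49 kN/m³ (soil below base is submerged).
c·N_c = 7.5 × 30.4 = 228 kPa
q·N_q = 46.98 × 18.6 = 873.83 kPa
0.5·γ·B·N_γ = 0.5 × 8.49 × 1.42 × 15.3 = 92.227 kPa
q_ult = 228 + 873.83 + 92.227 = 1194.1 kPa.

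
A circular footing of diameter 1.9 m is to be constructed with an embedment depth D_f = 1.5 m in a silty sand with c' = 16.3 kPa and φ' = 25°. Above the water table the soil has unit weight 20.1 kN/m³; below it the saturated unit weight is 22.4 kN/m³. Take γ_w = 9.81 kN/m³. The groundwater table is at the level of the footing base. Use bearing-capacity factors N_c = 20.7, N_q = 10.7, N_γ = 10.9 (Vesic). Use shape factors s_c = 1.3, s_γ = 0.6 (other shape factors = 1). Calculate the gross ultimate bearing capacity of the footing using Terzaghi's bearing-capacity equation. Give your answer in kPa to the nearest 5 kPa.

q = γ·D_f = 20.1 × 1.5 = 30.15 kPa.
For the ½γBN_γ term take γ' = 22.4 − 9.81 = 12.59 kN/m³ (soil below base is submerged).
c·N_c·s_c = 16.3 × 20.7 × 1.3 = 438.63 kPa
q·N_q = 30.15 × 10.7 = 322.61 kPa
0.5·γ·B·N_γ·s_γ = 0.5 × 12.59 × 1.9 × 10.9 × 0.6 = 78.222 kPa
q_ult = 438.63 + 322.61 + 78.222 = 839.46 kPa.

q_ult ≈ 840 kPa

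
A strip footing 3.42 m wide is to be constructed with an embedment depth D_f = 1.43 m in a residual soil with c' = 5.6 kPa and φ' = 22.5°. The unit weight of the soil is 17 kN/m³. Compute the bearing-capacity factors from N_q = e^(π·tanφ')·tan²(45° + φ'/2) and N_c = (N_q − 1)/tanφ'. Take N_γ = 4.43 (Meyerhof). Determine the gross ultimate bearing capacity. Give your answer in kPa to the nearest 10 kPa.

q_ult ≈ 430 kPa

tan22.5° = 0.4142, so N_q = e^(π×0.4142)·tan²(56.25°) = 3.674 × 2.24 = 8.23.
N_c = (8.23 − 1)/tan22.5° = 17.45.
Effective surcharge at the founding depth q = γ·D_f = 17 × 1.43 = 24.31 kPa.
q_ult = c·N_c + q·N_q + 0.5·γ·B·N_γ
     = 5.6 × 17.453 + 24.31 × 8.2292 + 0.5 × 17 × 3.42 × 4.43
     = 97.736 + 200.05 + 128.78 = 426.57 kPa.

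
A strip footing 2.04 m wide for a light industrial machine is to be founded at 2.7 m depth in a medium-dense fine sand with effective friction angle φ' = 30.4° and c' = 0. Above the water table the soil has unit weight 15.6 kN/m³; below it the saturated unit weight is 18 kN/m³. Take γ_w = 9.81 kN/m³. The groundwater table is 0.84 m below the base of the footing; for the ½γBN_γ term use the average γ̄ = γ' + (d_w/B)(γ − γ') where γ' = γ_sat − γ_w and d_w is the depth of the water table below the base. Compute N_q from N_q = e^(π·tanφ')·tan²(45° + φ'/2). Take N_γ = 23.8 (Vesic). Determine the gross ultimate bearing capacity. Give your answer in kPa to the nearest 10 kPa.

tan30.4° = 0.5867, so N_q = e^(π×0.5867)·tan²(60.2°) = 6.316 × 3.049 = 19.26.
Effective surcharge at the founding depth q = γ·D_f = 15.6 × 2.7 = 42.12 kPa.
With d_w = 0.84 m < B, γ̄ = 8.19 + (0.84/2.04) × (15.6 − 8.19) = 11.241 kN/m³.
q_ult = q·N_q + 0.5·γ·B·N_γ
     = 42.12 × 19.258 + 0.5 × 11.241 × 2.04 × 23.8
     = 811.15 + 272.89 = 1084 kPa.

q_ult ≈ 1080 kPa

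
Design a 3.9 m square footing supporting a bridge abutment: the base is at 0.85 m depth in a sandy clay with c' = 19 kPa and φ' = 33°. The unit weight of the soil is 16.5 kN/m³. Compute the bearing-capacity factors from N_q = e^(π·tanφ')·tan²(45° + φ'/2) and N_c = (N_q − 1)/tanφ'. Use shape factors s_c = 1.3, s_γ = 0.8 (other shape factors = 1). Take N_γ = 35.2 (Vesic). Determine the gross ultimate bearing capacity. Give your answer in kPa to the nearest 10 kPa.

q_ult ≈ 2230 kPa

tan33° = 0.6494, so N_q = e^(π×0.6494)·tan²(61.5°) = 7.692 × 3.392 = 26.09.
N_c = (26.09 − 1)/tan33° = 38.64.
Effective surcharge at the founding depth q = γ·D_f = 16.5 × 0.85 = 14.025 kPa.
q_ult = c·N_c·s_c + q·N_q + 0.5·γ·B·N_γ·s_γ
     = 19 × 38.638 × 1.3 + 14.025 × 26.092 + 0.5 × 16.5 × 3.9 × 35.2 × 0.8
     = 954.37 + 365.94 + 906.05 = 2226.4 kPa.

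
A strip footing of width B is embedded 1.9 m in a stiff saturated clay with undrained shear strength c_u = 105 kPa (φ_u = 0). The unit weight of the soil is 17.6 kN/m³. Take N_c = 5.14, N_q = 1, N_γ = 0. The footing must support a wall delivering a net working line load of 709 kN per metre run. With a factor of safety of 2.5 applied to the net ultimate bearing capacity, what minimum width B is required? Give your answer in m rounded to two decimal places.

B = 3.28 m

Overburden at base level: q = 17.6 × 1.9 = 33.44 kPa.
Cohesion term c·N_c = 105 × 5.14 = 539.7 kPa; surcharge term q·N_q = 33.44 × 1 = 33.44 kPa.
q_ult = 539.7 + 33.44 = 573.14 kPa.
For φ = 0 the ½γBN_γ term vanishes, so q_ult is independent of B. q_net = 573.14 − 33.44 = 539.7 kPa; q_all(net) = 539.7/2.5 = 215.88 kPa.
Required width B = w / q_all(net) = 709 / 215.88 = 3.284 m.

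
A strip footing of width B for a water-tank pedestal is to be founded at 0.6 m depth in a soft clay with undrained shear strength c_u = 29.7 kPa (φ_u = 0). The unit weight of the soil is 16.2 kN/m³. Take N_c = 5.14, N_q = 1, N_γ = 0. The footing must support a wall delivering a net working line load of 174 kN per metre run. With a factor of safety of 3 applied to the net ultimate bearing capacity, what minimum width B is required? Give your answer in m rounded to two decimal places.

Effective surcharge at the founding depth q = γ·D_f = 16.2 × 0.6 = 9.72 kPa.
q_ult = c·N_c + q·N_q
     = 29.7 × 5.14 + 9.72 × 1
     = 152.66 + 9.72 = 162.38 kPa.
For φ = 0 the ½γBN_γ term vanishes, so q_ult is independent of B. q_net = 162.38 − 9.72 = 152.66 kPa; q_all(net) = 152.66/3 = 50.886 kPa.
Required width B = w / q_all(net) = 174 / 50.886 = 3.419 m.

B = 3.42 m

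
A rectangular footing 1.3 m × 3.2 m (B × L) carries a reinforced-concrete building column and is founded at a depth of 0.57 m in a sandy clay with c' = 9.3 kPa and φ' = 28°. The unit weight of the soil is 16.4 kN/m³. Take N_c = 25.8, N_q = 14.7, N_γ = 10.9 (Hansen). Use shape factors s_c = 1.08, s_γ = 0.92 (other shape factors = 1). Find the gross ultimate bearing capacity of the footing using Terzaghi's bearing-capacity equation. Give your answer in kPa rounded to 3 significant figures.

q_ult ≈ 503 kPa

Effective surcharge at the founding depth q = γ·D_f = 16.4 × 0.57 = 9.348 kPa.
q_ult = c·N_c·s_c + q·N_q + 0.5·γ·B·N_γ·s_γ
     = 9.3 × 25.8 × 1.08 + 9.348 × 14.7 + 0.5 × 16.4 × 1.3 × 10.9 × 0.92
     = 259.14 + 137.42 + 106.9 = 503.45 kPa.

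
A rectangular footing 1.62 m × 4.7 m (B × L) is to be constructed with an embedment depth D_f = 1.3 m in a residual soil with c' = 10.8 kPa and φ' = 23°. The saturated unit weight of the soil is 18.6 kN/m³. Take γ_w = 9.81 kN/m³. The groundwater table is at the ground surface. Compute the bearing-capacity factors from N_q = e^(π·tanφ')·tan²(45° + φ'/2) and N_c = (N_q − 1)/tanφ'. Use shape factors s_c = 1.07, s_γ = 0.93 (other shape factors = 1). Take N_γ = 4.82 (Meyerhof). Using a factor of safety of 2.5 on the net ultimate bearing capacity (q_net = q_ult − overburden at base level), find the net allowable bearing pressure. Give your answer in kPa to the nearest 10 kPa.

N_q = e^(π·tan23°)·tan²(56.5°) = 8.66; N_c = (N_q − 1)/tanφ' = 18.05.
With the water table at the surface the whole profile is submerged: γ' = 18.6 − 9.81 = 8.79 kN/m³, so q = γ'·D_f = 11.427 kPa; the same γ' applies in the ½γBN_γ term.
q_ult = c·N_c·s_c + q·N_q + 0.5·γ·B·N_γ·s_γ
     = 10.8 × 18.049 × 1.07 + 11.427 × 8.6612 + 0.5 × 8.79 × 1.62 × 4.82 × 0.93
     = 208.57 + 98.971 + 31.916 = 339.46 kPa.
q_net = 339.46 − 11.427 = 328.03 kPa.
q_all(net) = 328.03 / 2.5 = 131.21 kPa.

q_all(net) ≈ 130 kPa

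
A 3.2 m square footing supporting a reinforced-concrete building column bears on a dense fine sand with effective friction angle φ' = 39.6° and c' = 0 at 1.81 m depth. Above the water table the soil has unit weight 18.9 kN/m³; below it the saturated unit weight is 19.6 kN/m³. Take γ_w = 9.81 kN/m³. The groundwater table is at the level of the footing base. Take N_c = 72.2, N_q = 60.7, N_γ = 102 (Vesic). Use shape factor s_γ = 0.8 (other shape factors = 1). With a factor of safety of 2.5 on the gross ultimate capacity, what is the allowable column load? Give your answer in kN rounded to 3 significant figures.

P_all ≈ 13700 kN

Overburden at base level: q = 18.9 × 1.81 = 34.209 kPa.
Below the base the soil is submerged, so the ½γBN_γ term uses γ' = 19.6 − 9.81 = 9.79 kN/m³.
Surcharge term q·N_q = 34.209 × 60.7 = 2076.5 kPa; self-weight term 0.5·γ·B·N_γ·s_γ = 0.5 × 9.79 × 3.2 × 102 × 0.8 = 1278.2 kPa.
q_ult = 2076.5 + 1278.2 = 3354.7 kPa.
Gross allowable pressure q_all = 3354.7 / 2.5 = 1341.9 kPa.
Footing area = 10.24 m², so allowable column load = 1341.9 × 10.24 = 13741 kN.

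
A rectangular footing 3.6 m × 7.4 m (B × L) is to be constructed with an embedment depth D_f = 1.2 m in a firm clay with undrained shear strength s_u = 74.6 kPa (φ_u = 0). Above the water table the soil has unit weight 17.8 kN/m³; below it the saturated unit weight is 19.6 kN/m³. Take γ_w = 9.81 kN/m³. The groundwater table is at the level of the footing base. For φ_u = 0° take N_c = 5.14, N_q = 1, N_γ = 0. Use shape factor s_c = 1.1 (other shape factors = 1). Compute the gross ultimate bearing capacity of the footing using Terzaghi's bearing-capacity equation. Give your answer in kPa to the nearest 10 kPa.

q_ult ≈ 440 kPa

Overburden at base level: q = 17.8 × 1.2 = 21.36 kPa.
Cohesion term c·N_c·s_c = 74.6 × 5.14 × 1.1 = 421.79 kPa; surcharge term q·N_q = 21.36 × 1 = 21.36 kPa.
q_ult = 421.79 + 21.36 = 443.15 kPa.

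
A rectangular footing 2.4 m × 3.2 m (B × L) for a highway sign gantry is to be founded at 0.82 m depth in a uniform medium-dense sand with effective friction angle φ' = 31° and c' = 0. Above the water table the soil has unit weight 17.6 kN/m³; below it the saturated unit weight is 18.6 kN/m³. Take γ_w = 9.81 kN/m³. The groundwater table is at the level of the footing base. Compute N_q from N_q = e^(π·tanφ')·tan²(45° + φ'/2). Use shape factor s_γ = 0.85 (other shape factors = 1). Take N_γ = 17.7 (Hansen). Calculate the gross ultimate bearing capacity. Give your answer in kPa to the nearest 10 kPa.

q_ult ≈ 460 kPa

tan31° = 0.6009, so N_q = e^(π×0.6009)·tan²(60.5°) = 6.604 × 3.124 = 20.63.
q = γ·D_f = 17.6 × 0.82 = 14.432 kPa.
For the ½γBN_γ term take γ' = 18.6 − 9.81 = 8.79 kN/m³ (soil below base is submerged).
q·N_q = 14.432 × 20.631 = 297.74 kPa
0.5·γ·B·N_γ·s_γ = 0.5 × 8.79 × 2.4 × 17.7 × 0.85 = 158.69 kPa
q_ult = 297.74 + 158.69 = 456.44 kPa.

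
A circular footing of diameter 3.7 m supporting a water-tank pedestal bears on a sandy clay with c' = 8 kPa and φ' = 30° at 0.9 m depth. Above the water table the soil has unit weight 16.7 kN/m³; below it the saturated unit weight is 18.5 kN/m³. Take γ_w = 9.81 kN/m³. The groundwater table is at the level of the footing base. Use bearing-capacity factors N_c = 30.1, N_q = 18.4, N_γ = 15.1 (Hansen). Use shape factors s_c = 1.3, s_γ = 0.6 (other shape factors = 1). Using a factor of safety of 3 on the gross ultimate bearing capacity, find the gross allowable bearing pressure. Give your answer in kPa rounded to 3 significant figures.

q = γ·D_f = 16.7 × 0.9 = 15.03 kPa.
For the ½γBN_γ term take γ' = 18.5 − 9.81 = 8.69 kN/m³ (soil below base is submerged).
c·N_c·s_c = 8 × 30.1 × 1.3 = 313.04 kPa
q·N_q = 15.03 × 18.4 = 276.55 kPa
0.5·γ·B·N_γ·s_γ = 0.5 × 8.69 × 3.7 × 15.1 × 0.6 = 145.65 kPa
q_ult = 313.04 + 276.55 + 145.65 = 735.25 kPa.
q_all = 735.25 / 3 = 245.08 kPa.

q_all ≈ 245 kPa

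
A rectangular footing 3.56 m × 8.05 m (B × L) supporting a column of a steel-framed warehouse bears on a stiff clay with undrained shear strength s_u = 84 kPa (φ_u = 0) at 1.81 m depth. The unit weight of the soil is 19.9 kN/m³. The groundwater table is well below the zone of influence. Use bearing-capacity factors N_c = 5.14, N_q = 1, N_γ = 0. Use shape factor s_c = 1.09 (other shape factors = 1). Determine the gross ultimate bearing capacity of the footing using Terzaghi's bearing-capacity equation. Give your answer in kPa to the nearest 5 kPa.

q_ult ≈ 505 kPa

Effective surcharge at the founding depth q = γ·D_f = 19.9 × 1.81 = 36.019 kPa.
q_ult = c·N_c·s_c + q·N_q
     = 84 × 5.14 × 1.09 + 36.019 × 1
     = 470.62 + 36.019 = 506.64 kPa.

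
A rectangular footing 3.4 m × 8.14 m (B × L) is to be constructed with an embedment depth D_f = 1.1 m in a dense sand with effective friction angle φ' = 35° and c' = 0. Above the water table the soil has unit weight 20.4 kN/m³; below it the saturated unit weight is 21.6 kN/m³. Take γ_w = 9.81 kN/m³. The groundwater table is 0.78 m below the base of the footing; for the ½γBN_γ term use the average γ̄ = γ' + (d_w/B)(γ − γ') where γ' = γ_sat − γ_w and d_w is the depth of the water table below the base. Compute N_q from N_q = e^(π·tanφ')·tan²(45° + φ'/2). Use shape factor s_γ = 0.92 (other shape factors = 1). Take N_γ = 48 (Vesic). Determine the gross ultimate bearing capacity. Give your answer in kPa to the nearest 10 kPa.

tan35° = 0.7002, so N_q = e^(π×0.7002)·tan²(62.5°) = 9.023 × 3.69 = 33.3.
Effective surcharge at the founding depth q = γ·D_f = 20.4 × 1.1 = 22.44 kPa.
With d_w = 0.78 m < B, γ̄ = 11.79 + (0.78/3.4) × (20.4 − 11.79) = 13.765 kN/m³.
q_ult = q·N_q + 0.5·γ·B·N_γ·s_γ
     = 22.44 × 33.296 + 0.5 × 13.765 × 3.4 × 48 × 0.92
     = 747.16 + 1033.4 = 1780.5 kPa.

q_ult ≈ 1780 kPa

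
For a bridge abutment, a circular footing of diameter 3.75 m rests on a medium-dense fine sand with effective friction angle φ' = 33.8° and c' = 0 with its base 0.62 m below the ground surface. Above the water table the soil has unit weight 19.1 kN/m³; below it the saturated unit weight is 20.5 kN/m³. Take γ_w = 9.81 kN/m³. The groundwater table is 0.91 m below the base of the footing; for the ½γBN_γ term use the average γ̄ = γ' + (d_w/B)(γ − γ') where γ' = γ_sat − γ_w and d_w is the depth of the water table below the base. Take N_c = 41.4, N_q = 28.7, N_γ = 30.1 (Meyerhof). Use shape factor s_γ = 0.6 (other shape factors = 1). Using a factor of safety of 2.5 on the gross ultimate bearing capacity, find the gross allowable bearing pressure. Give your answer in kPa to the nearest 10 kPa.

Effective surcharge at the founding depth q = γ·D_f = 19.1 × 0.62 = 11.842 kPa.
With d_w = 0.91 m < B, γ̄ = 10.69 + (0.91/3.75) × (19.1 − 10.69) = 12.731 kN/m³.
q_ult = q·N_q + 0.5·γ·B·N_γ·s_γ
     = 11.842 × 28.7 + 0.5 × 12.731 × 3.75 × 30.1 × 0.6
     = 339.87 + 431.1 = 770.96 kPa.
q_all = 770.96 / 2.5 = 308.39 kPa.

q_all ≈ 310 kPa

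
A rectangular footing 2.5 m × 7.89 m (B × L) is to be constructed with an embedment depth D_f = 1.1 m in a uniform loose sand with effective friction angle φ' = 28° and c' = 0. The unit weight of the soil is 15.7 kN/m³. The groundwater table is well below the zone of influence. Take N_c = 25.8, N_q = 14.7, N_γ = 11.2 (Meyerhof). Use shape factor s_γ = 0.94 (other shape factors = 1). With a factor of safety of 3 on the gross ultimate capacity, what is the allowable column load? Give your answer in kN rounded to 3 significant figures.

P_all ≈ 3030 kN

Overburden at base level: q = 15.7 × 1.1 = 17.27 kPa.
Surcharge term q·N_q = 17.27 × 14.7 = 253.87 kPa; self-weight term 0.5·γ·B·N_γ·s_γ = 0.5 × 15.7 × 2.5 × 11.2 × 0.94 = 206.61 kPa.
q_ult = 253.87 + 206.61 = 460.48 kPa.
Gross allowable pressure q_all = 460.48 / 3 = 153.49 kPa.
Footing area = 19.725 m², so allowable column load = 153.49 × 19.725 = 3027.7 kN.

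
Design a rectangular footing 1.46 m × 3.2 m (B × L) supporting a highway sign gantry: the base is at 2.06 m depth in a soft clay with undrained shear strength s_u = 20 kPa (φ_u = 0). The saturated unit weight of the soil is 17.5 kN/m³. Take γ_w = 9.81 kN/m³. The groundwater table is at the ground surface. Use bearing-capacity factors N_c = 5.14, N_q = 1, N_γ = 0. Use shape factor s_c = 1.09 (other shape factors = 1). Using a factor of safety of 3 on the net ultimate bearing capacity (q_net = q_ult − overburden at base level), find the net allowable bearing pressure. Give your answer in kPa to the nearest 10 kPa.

γ' = 17.5 − 9.81 = 7.69 kN/m³ (submerged throughout). q = 7.69 × 2.06 = 15.841 kPa.
c·N_c·s_c = 20 × 5.14 × 1.09 = 112.05 kPa
q·N_q = 15.841 × 1 = 15.841 kPa
q_ult = 112.05 + 15.841 = 127.89 kPa.
q_net = 127.89 − 15.841 = 112.05 kPa.
q_all(net) = 112.05 / 3 = 37.351 kPa.

q_all(net) ≈ 40 kPa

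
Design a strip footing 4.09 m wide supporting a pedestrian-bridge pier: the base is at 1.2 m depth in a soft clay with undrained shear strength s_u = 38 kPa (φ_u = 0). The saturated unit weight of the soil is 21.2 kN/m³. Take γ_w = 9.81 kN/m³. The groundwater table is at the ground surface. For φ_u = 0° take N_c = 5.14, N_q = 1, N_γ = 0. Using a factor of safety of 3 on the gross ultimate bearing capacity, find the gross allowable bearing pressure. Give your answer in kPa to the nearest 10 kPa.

q_all ≈ 70 kPa

With the water table at the surface the whole profile is submerged: γ' = 21.2 − 9.81 = 11.39 kN/m³, so q = γ'·D_f = 13.668 kPa.
q_ult = c·N_c + q·N_q
     = 38 × 5.14 + 13.668 × 1
     = 195.32 + 13.668 = 208.99 kPa.
q_all = 208.99 / 3 = 69.663 kPa.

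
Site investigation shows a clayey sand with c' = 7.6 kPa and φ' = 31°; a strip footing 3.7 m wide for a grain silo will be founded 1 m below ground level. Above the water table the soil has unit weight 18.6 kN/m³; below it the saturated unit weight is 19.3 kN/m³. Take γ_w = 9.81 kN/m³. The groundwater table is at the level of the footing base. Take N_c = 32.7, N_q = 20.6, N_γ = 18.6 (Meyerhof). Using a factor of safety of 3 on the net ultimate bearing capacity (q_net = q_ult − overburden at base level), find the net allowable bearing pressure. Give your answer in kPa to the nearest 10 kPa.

q_all(net) ≈ 310 kPa

q = γ·D_f = 18.6 × 1 = 18.6 kPa.
For the ½γBN_γ term take γ' = 19.3 − 9.81 = 9.49 kN/m³ (soil below base is submerged).
c·N_c = 7.6 × 32.7 = 248.52 kPa
q·N_q = 18.6 × 20.6 = 383.16 kPa
0.5·γ·B·N_γ = 0.5 × 9.49 × 3.7 × 18.6 = 326.55 kPa
q_ult = 248.52 + 383.16 + 326.55 = 958.23 kPa.
q_net = 958.23 − 18.6 = 939.63 kPa.
q_all(net) = 939.63 / 3 = 313.21 kPa.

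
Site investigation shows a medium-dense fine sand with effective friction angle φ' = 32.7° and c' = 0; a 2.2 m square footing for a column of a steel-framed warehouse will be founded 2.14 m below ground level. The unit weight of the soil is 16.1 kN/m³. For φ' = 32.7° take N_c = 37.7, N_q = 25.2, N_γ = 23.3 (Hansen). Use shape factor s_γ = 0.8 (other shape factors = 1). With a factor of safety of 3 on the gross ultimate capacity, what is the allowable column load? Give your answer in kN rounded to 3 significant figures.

q = γ·D_f = 16.1 × 2.14 = 34.454 kPa.
q·N_q = 34.454 × 25.2 = 868.24 kPa
0.5·γ·B·N_γ·s_γ = 0.5 × 16.1 × 2.2 × 23.3 × 0.8 = 330.11 kPa
q_ult = 868.24 + 330.11 = 1198.4 kPa.
Gross allowable pressure q_all = 1198.4 / 3 = 399.45 kPa.
Footing area = 4.84 m², so allowable column load = 399.45 × 4.84 = 1933.3 kN.

P_all ≈ 1930 kN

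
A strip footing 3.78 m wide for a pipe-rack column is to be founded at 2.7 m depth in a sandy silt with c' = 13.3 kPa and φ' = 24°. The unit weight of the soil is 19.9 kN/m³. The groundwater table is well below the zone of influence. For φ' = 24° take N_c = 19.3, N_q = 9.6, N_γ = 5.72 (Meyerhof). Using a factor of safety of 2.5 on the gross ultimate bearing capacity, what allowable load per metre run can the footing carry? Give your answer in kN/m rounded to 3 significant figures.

≈ 1490 kN/m

Overburden at base level: q = 19.9 × 2.7 = 53.73 kPa.
Cohesion term c·N_c = 13.3 × 19.3 = 256.69 kPa; surcharge term q·N_q = 53.73 × 9.6 = 515.81 kPa; self-weight term 0.5·γ·B·N_γ = 0.5 × 19.9 × 3.78 × 5.72 = 215.13 kPa.
q_ult = 256.69 + 515.81 + 215.13 = 987.63 kPa.
Gross allowable pressure q_all = 987.63 / 2.5 = 395.05 kPa.
Allowable wall load = q_all × B = 395.05 × 3.78 = 1493.3 kN per metre run.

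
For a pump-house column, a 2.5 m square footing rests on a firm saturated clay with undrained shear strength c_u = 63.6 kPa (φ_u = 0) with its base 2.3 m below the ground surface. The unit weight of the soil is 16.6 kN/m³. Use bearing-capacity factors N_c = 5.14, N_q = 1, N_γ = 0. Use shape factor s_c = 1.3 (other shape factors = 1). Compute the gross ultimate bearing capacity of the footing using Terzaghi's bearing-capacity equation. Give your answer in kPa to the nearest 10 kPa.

q_ult ≈ 460 kPa

Overburden at base level: q = 16.6 × 2.3 = 38.18 kPa.
Cohesion term c·N_c·s_c = 63.6 × 5.14 × 1.3 = 424.98 kPa; surcharge term q·N_q = 38.18 × 1 = 38.18 kPa.
q_ult = 424.98 + 38.18 = 463.16 kPa.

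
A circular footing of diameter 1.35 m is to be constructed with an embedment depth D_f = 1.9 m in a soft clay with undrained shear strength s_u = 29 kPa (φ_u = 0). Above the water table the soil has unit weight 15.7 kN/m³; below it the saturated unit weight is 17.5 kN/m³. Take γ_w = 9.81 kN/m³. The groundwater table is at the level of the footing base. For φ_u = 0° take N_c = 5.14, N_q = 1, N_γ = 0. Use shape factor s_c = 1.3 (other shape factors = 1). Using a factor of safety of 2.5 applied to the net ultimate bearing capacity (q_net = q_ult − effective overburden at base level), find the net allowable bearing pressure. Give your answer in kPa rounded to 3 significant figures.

q = γ·D_f = 15.7 × 1.9 = 29.83 kPa.
c·N_c·s_c = 29 × 5.14 × 1.3 = 193.78 kPa
q·N_q = 29.83 × 1 = 29.83 kPa
q_ult = 193.78 + 29.83 = 223.61 kPa.
Net ultimate: q_net = 223.61 − 29.83 = 193.78 kPa.
q_all(net) = 193.78 / 2.5 = 77.511 kPa.

q_all(net) ≈ 77.5 kPa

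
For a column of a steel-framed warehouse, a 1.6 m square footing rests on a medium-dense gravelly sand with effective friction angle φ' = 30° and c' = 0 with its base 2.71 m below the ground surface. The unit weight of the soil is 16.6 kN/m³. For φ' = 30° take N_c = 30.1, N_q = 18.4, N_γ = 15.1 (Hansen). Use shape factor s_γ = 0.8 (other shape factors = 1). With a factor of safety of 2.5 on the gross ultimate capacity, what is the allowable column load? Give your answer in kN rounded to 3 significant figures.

Overburden at base level: q = 16.6 × 2.71 = 44.986 kPa.
Surcharge term q·N_q = 44.986 × 18.4 = 827.74 kPa; self-weight term 0.5·γ·B·N_γ·s_γ = 0.5 × 16.6 × 1.6 × 15.1 × 0.8 = 160.42 kPa.
q_ult = 827.74 + 160.42 = 988.16 kPa.
Gross allowable pressure q_all = 988.16 / 2.5 = 395.27 kPa.
Footing area = 2.56 m², so allowable column load = 395.27 × 2.56 = 1011.9 kN.

P_all ≈ 1010 kN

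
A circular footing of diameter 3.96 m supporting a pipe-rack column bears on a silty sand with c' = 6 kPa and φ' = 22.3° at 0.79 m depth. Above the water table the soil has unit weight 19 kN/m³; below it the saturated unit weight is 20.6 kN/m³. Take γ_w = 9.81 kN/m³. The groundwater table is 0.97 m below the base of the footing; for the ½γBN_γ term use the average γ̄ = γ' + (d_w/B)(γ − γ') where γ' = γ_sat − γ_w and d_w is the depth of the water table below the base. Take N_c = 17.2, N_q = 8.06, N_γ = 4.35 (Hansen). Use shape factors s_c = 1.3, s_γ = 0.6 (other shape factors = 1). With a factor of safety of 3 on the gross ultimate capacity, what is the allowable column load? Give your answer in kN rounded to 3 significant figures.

q = γ·D_f = 19 × 0.79 = 15.01 kPa.
γ' = 10.79 kN/m³; averaging over the depth B below the base, γ̄ = γ' + (d_w/B)(γ − γ') = 12.801 kN/m³.
c·N_c·s_c = 6 × 17.2 × 1.3 = 134.16 kPa
q·N_q = 15.01 × 8.06 = 120.98 kPa
0.5·γ·B·N_γ·s_γ = 0.5 × 12.801 × 3.96 × 4.35 × 0.6 = 66.153 kPa
q_ult = 134.16 + 120.98 + 66.153 = 321.29 kPa.
Gross allowable pressure q_all = 321.29 / 3 = 107.1 kPa.
Footing area = 12.3163 m², so allowable column load = 107.1 × 12.3163 = 1319.1 kN.

P_all ≈ 1320 kN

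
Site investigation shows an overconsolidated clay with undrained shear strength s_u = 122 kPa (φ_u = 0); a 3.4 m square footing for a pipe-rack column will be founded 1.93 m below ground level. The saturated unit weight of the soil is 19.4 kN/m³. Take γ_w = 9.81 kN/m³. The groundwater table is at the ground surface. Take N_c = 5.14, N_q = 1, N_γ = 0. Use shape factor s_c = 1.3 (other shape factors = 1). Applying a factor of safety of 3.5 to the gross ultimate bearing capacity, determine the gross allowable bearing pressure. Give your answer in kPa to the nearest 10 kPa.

q_all ≈ 240 kPa

Water table at ground surface, so effective unit weight γ' = 19.4 − 9.81 = 9.59 kN/m³ is used throughout; overburden q = 9.59 × 1.93 = 18.509 kPa.
Cohesion term c·N_c·s_c = 122 × 5.14 × 1.3 = 815.2 kPa; surcharge term q·N_q = 18.509 × 1 = 18.509 kPa.
q_ult = 815.2 + 18.509 = 833.71 kPa.
q_all = q_ult / FS = 833.71 / 3.5 = 238.2 kPa.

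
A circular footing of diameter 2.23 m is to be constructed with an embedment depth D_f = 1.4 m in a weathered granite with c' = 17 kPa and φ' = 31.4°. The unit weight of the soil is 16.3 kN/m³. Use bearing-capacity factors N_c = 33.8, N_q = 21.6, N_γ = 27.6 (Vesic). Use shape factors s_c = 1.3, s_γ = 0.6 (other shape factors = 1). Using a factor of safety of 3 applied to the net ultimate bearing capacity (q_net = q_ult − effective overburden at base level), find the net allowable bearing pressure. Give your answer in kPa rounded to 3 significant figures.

q_all(net) ≈ 506 kPa

q = γ·D_f = 16.3 × 1.4 = 22.82 kPa.
c·N_c·s_c = 17 × 33.8 × 1.3 = 746.98 kPa
q·N_q = 22.82 × 21.6 = 492.91 kPa
0.5·γ·B·N_γ·s_γ = 0.5 × 16.3 × 2.23 × 27.6 × 0.6 = 300.97 kPa
q_ult = 746.98 + 492.91 + 300.97 = 1540.9 kPa.
Net ultimate: q_net = 1540.9 − 22.82 = 1518 kPa.
q_all(net) = 1518 / 3 = 506.01 kPa.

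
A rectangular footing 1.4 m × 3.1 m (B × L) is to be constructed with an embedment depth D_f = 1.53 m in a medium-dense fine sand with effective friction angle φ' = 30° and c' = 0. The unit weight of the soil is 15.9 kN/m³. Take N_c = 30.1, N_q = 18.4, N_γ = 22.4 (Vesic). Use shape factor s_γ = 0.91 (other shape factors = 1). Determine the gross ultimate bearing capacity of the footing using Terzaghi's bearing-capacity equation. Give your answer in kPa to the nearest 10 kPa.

Effective surcharge at the founding depth q = γ·D_f = 15.9 × 1.53 = 24.327 kPa.
q_ult = q·N_q + 0.5·γ·B·N_γ·s_γ
     = 24.327 × 18.4 + 0.5 × 15.9 × 1.4 × 22.4 × 0.91
     = 447.62 + 226.87 = 674.49 kPa.

q_ult ≈ 670 kPa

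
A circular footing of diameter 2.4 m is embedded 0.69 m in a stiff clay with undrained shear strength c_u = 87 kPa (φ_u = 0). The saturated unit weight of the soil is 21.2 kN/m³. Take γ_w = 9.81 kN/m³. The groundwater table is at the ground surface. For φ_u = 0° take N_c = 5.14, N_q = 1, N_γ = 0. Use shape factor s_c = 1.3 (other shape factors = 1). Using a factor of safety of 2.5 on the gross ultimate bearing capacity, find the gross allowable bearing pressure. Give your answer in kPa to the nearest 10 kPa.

q_all ≈ 240 kPa

Water table at ground surface, so effective unit weight γ' = 21.2 − 9.81 = 11.39 kN/m³ is used throughout; overburden q = 11.39 × 0.69 = 7.8591 kPa.
Cohesion term c·N_c·s_c = 87 × 5.14 × 1.3 = 581.33 kPa; surcharge term q·N_q = 7.8591 × 1 = 7.8591 kPa.
q_ult = 581.33 + 7.8591 = 589.19 kPa.
q_all = 589.19 / 2.5 = 235.68 kPa.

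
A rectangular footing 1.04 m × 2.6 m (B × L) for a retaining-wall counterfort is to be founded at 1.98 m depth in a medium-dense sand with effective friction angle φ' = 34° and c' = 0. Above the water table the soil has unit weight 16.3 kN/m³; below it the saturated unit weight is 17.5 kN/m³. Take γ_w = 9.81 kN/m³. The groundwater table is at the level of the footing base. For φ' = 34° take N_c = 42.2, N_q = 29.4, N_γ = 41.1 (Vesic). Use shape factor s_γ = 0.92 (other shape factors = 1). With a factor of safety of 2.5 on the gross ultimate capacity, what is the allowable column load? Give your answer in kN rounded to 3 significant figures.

P_all ≈ 1190 kN

Overburden at base level: q = 16.3 × 1.98 = 32.274 kPa.
Below the base the soil is submerged, so the ½γBN_γ term uses γ' = 17.5 − 9.81 = 7.69 kN/m³.
Surcharge term q·N_q = 32.274 × 29.4 = 948.86 kPa; self-weight term 0.5·γ·B·N_γ·s_γ = 0.5 × 7.69 × 1.04 × 41.1 × 0.92 = 151.2 kPa.
q_ult = 948.86 + 151.2 = 1100.1 kPa.
Gross allowable pressure q_all = 1100.1 / 2.5 = 440.02 kPa.
Footing area = 2.704 m², so allowable column load = 440.02 × 2.704 = 1189.8 kN.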